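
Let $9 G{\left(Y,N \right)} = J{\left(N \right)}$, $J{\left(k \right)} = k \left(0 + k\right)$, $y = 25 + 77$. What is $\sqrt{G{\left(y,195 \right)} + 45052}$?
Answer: $\sqrt{49277} \approx 221.98$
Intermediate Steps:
$y = 102$
$J{\left(k \right)} = k^{2}$ ($J{\left(k \right)} = k k = k^{2}$)
$G{\left(Y,N \right)} = \frac{N^{2}}{9}$
$\sqrt{G{\left(y,195 \right)} + 45052} = \sqrt{\frac{195^{2}}{9} + 45052} = \sqrt{\frac{1}{9} \cdot 38025 + 45052} = \sqrt{4225 + 45052} = \sqrt{49277}$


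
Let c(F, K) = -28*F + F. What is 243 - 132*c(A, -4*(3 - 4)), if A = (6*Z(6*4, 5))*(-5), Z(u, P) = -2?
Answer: 214083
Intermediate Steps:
A = 60 (A = (6*(-2))*(-5) = -12*(-5) = 60)
c(F, K) = -27*F
243 - 132*c(A, -4*(3 - 4)) = 243 - (-3564)*60 = 243 - 132*(-1620) = 243 + 213840 = 214083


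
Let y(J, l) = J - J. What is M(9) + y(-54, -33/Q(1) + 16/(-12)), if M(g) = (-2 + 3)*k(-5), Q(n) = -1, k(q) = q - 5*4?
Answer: -25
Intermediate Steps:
k(q) = -20 + q (k(q) = q - 20 = -20 + q)
M(g) = -25 (M(g) = (-2 + 3)*(-20 - 5) = 1*(-25) = -25)
y(J, l) = 0
M(9) + y(-54, -33/Q(1) + 16/(-12)) = -25 + 0 = -25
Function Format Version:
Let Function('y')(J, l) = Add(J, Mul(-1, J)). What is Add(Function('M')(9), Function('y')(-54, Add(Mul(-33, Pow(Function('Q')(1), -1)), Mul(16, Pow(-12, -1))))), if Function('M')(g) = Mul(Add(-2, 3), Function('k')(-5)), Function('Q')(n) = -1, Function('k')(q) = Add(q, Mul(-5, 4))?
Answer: -25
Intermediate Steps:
Function('k')(q) = Add(-20, q) (Function('k')(q) = Add(q, -20) = Add(-20, q))
Function('M')(g) = -25 (Function('M')(g) = Mul(Add(-2, 3), Add(-20, -5)) = Mul(1, -25) = -25)
Function('y')(J, l) = 0
Add(Function('M')(9), Function('y')(-54, Add(Mul(-33, Pow(Function('Q')(1), -1)), Mul(16, Pow(-12, -1))))) = Add(-25, 0) = -25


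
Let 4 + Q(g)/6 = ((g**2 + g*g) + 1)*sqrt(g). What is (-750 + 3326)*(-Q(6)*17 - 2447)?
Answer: -5252464 - 19180896*sqrt(6) ≈ -5.2236e+7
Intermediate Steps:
Q(g) = -24 + 6*sqrt(g)*(1 + 2*g**2) (Q(g) = -24 + 6*(((g**2 + g*g) + 1)*sqrt(g)) = -24 + 6*(((g**2 + g**2) + 1)*sqrt(g)) = -24 + 6*((2*g**2 + 1)*sqrt(g)) = -24 + 6*((1 + 2*g**2)*sqrt(g)) = -24 + 6*(sqrt(g)*(1 + 2*g**2)) = -24 + 6*sqrt(g)*(1 + 2*g**2))
(-750 + 3326)*(-Q(6)*17 - 2447) = (-750 + 3326)*(-(-24 + 6*sqrt(6) + 12*6**(5/2))*17 - 2447) = 2576*(-(-24 + 6*sqrt(6) + 12*(36*sqrt(6)))*17 - 2447) = 2576*(-(-24 + 6*sqrt(6) + 432*sqrt(6))*17 - 2447) = 2576*(-(-24 + 438*sqrt(6))*17 - 2447) = 2576*((24 - 438*sqrt(6))*17 - 2447) = 2576*((408 - 7446*sqrt(6)) - 2447) = 2576*(-2039 - 7446*sqrt(6)) = -5252464 - 19180896*sqrt(6)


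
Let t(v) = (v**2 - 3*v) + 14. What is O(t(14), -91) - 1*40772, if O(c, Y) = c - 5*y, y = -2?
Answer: -40594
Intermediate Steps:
t(v) = 14 + v**2 - 3*v
O(c, Y) = 10 + c (O(c, Y) = c - 5*(-2) = c + 10 = 10 + c)
O(t(14), -91) - 1*40772 = (10 + (14 + 14**2 - 3*14)) - 1*40772 = (10 + (14 + 196 - 42)) - 40772 = (10 + 168) - 40772 = 178 - 40772 = -40594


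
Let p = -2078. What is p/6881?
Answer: -2078/6881 ≈ -0.30199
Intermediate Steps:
p/6881 = -2078/6881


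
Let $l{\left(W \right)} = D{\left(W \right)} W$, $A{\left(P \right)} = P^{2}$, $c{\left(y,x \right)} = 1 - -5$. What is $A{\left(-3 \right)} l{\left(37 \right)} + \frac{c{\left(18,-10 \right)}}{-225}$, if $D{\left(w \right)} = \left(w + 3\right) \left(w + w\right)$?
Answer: $\frac{73925998}{75} \approx 9.8568 \cdot 10^{5}$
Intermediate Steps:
$c{\left(y,x \right)} = 6$ ($c{\left(y,x \right)} = 1 + 5 = 6$)
$D{\left(w \right)} = 2 w \left(3 + w\right)$ ($D{\left(w \right)} = \left(3 + w\right) 2 w = 2 w \left(3 + w\right)$)
$l{\left(W \right)} = 2 W^{2} \left(3 + W\right)$ ($l{\left(W \right)} = 2 W \left(3 + W\right) W = 2 W^{2} \left(3 + W\right)$)
$A{\left(-3 \right)} l{\left(37 \right)} + \frac{c{\left(18,-10 \right)}}{-225} = \left(-3\right)^{2} \cdot 2 \cdot 37^{2} \left(3 + 37\right) + \frac{6}{-225} = 9 \cdot 2 \cdot 1369 \cdot 40 + 6 \left(- \frac{1}{225}\right) = 9 \cdot 109520 - \frac{2}{75} = 985680 - \frac{2}{75} = \frac{73925998}{75}$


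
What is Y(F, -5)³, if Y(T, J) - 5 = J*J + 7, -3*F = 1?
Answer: 50653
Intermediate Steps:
F = -⅓ (F = -⅓*1 = -⅓ ≈ -0.33333)
Y(T, J) = 12 + J² (Y(T, J) = 5 + (J*J + 7) = 5 + (J² + 7) = 5 + (7 + J²) = 12 + J²)
Y(F, -5)³ = (12 + (-5)²)³ = (12 + 25)³ = 37³ = 50653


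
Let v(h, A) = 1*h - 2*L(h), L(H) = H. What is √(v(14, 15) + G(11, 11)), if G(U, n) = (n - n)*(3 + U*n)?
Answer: I*√14 ≈ 3.7417*I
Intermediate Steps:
v(h, A) = -h (v(h, A) = 1*h - 2*h = h - 2*h = -h)
G(U, n) = 0 (G(U, n) = 0*(3 + U*n) = 0)
√(v(14, 15) + G(11, 11)) = √(-1*14 + 0) = √(-14 + 0) = √(-14) = I*√14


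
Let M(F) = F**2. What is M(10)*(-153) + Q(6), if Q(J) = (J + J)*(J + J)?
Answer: -15156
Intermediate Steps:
Q(J) = 4*J**2 (Q(J) = (2*J)*(2*J) = 4*J**2)
M(10)*(-153) + Q(6) = 10**2*(-153) + 4*6**2 = 100*(-153) + 4*36 = -15300 + 144 = -15156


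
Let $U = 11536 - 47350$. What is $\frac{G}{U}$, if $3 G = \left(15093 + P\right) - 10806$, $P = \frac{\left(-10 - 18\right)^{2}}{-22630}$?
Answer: $- \frac{48507013}{1215706230} \approx -0.0399$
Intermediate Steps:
$P = - \frac{392}{11315}$ ($P = \left(-28\right)^{2} \left(- \frac{1}{22630}\right) = 784 \left(- \frac{1}{22630}\right) = - \frac{392}{11315} \approx -0.034644$)
$G = \frac{48507013}{33945}$ ($G = \frac{\left(15093 - \frac{392}{11315}\right) - 10806}{3} = \frac{\frac{170776903}{11315} - 10806}{3} = \frac{1}{3} \cdot \frac{48507013}{11315} = \frac{48507013}{33945} \approx 1429.0$)
$U = -35814$
$\frac{G}{U} = \frac{48507013}{33945 \left(-35814\right)} = \frac{48507013}{33945} \left(- \frac{1}{35814}\right) = - \frac{48507013}{1215706230}$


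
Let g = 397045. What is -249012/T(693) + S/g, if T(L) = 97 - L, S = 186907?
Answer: 24745091528/59159705 ≈ 418.28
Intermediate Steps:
-249012/T(693) + S/g = -249012/(97 - 1*693) + 186907/397045 = -249012/(97 - 693) + 186907*(1/397045) = -249012/(-596) + 186907/397045 = -249012*(-1/596) + 186907/397045 = 62253/149 + 186907/397045 = 24745091528/59159705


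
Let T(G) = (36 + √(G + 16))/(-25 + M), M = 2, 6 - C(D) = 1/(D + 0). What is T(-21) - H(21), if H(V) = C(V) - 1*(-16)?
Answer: -11359/483 - I*√5/23 ≈ -23.518 - 0.09722*I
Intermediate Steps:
C(D) = 6 - 1/D (C(D) = 6 - 1/(D + 0) = 6 - 1/D)
H(V) = 22 - 1/V (H(V) = (6 - 1/V) - 1*(-16) = (6 - 1/V) + 16 = 22 - 1/V)
T(G) = -36/23 - √(16 + G)/23 (T(G) = (36 + √(G + 16))/(-25 + 2) = (36 + √(16 + G))/(-23) = (36 + √(16 + G))*(-1/23) = -36/23 - √(16 + G)/23)
T(-21) - H(21) = (-36/23 - √(16 - 21)/23) - (22 - 1/21) = (-36/23 - I*√5/23) - (22 - 1*1/21) = (-36/23 - I*√5/23) - (22 - 1/21) = (-36/23 - I*√5/23) - 1*461/21 = (-36/23 - I*√5/23) - 461/21 = -11359/483 - I*√5/23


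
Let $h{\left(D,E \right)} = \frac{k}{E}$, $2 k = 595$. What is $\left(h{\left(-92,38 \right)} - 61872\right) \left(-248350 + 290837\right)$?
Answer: $- \frac{199760150699}{76} \approx -2.6284 \cdot 10^{9}$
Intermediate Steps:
$k = \frac{595}{2}$ ($k = \frac{1}{2} \cdot 595 = \frac{595}{2} \approx 297.5$)
$h{\left(D,E \right)} = \frac{595}{2 E}$
$\left(h{\left(-92,38 \right)} - 61872\right) \left(-248350 + 290837\right) = \left(\frac{595}{2 \cdot 38} - 61872\right) \left(-248350 + 290837\right) = \left(\frac{595}{2} \cdot \frac{1}{38} - 61872\right) 42487 = \left(\frac{595}{76} - 61872\right) 42487 = \left(- \frac{4701677}{76}\right) 42487 = - \frac{199760150699}{76}$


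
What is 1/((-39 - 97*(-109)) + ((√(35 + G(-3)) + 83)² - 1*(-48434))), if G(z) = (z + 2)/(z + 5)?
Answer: 263566/17362956361 - 332*√138/17362956361 ≈ 1.4955e-5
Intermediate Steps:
G(z) = (2 + z)/(5 + z)
1/((-39 - 97*(-109)) + ((√(35 + G(-3)) + 83)² - 1*(-48434))) = 1/((-39 - 97*(-109)) + ((√(35 + (2 - 3)/(5 - 3)) + 83)² - 1*(-48434))) = 1/((-39 + 10573) + ((√(35 - 1/2) + 83)² + 48434)) = 1/(10534 + ((√(35 + (½)*(-1)) + 83)² + 48434)) = 1/(10534 + ((√(35 - ½) + 83)² + 48434)) = 1/(10534 + ((√(69/2) + 83)² + 48434)) = 1/(10534 + ((√138/2 + 83)² + 48434)) = 1/(10534 + ((83 + √138/2)² + 48434)) = 1/(10534 + (48434 + (83 + √138/2)²)) = 1/(58968 + (83 + √138/2)²)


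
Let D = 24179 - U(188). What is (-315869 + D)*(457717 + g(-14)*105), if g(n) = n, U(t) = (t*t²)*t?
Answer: -570076075892422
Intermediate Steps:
U(t) = t⁴ (U(t) = t³*t = t⁴)
D = -1249174157 (D = 24179 - 1*188⁴ = 24179 - 1*1249198336 = 24179 - 1249198336 = -1249174157)
(-315869 + D)*(457717 + g(-14)*105) = (-315869 - 1249174157)*(457717 - 14*105) = -1249490026*(457717 - 1470) = -1249490026*456247 = -570076075892422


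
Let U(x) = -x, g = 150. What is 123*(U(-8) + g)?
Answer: 19434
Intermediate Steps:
123*(U(-8) + g) = 123*(-1*(-8) + 150) = 123*(8 + 150) = 123*158 = 19434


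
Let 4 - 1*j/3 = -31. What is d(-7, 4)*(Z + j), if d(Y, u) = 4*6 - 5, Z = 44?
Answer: 2831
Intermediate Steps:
j = 105 (j = 12 - 3*(-31) = 12 + 93 = 105)
d(Y, u) = 19 (d(Y, u) = 24 - 5 = 19)
d(-7, 4)*(Z + j) = 19*(44 + 105) = 19*149 = 2831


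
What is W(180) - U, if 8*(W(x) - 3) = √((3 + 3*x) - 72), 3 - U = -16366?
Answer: -16366 + √471/8 ≈ -16363.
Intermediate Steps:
U = 16369 (U = 3 - 1*(-16366) = 3 + 16366 = 16369)
W(x) = 3 + √(-69 + 3*x)/8 (W(x) = 3 + √((3 + 3*x) - 72)/8 = 3 + √(-69 + 3*x)/8)
W(180) - U = (3 + √(-69 + 3*180)/8) - 1*16369 = (3 + √(-69 + 540)/8) - 16369 = (3 + √471/8) - 16369 = -16366 + √471/8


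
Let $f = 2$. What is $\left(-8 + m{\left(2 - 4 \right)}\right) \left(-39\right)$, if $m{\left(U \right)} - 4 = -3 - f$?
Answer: $351$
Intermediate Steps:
$m{\left(U \right)} = -1$ ($m{\left(U \right)} = 4 - 5 = -1$)
$\left(-8 + m{\left(2 - 4 \right)}\right) \left(-39\right) = \left(-8 - 1\right) \left(-39\right) = \left(-9\right) \left(-39\right) = 351$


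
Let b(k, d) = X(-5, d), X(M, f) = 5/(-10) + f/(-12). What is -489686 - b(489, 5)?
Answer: -5876221/12 ≈ -4.8969e+5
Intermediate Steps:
X(M, f) = -½ - f/12 (X(M, f) = 5*(-⅒) + f*(-1/12) = -½ - f/12)
b(k, d) = -½ - d/12
-489686 - b(489, 5) = -489686 - (-½ - 1/12*5) = -489686 - (-½ - 5/12) = -489686 - 1*(-11/12) = -489686 + 11/12 = -5876221/12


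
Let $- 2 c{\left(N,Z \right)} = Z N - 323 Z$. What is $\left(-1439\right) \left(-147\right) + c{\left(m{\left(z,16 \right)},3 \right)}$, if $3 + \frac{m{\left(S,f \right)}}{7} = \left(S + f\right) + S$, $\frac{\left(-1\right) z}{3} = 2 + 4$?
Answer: $212259$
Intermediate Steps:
$z = -18$ ($z = - 3 \left(2 + 4\right) = \left(-3\right) 6 = -18$)
$m{\left(S,f \right)} = -21 + 7 f + 14 S$ ($m{\left(S,f \right)} = -21 + 7 \left(\left(S + f\right) + S\right) = -21 + 7 \left(f + 2 S\right) = -21 + \left(7 f + 14 S\right) = -21 + 7 f + 14 S$)
$c{\left(N,Z \right)} = \frac{323 Z}{2} - \frac{N Z}{2}$ ($c{\left(N,Z \right)} = - \frac{Z N - 323 Z}{2} = - \frac{N Z - 323 Z}{2} = - \frac{- 323 Z + N Z}{2} = \frac{323 Z}{2} - \frac{N Z}{2}$)
$\left(-1439\right) \left(-147\right) + c{\left(m{\left(z,16 \right)},3 \right)} = \left(-1439\right) \left(-147\right) + \frac{1}{2} \cdot 3 \left(323 - \left(-21 + 7 \cdot 16 + 14 \left(-18\right)\right)\right) = 211533 + \frac{1}{2} \cdot 3 \left(323 - \left(-21 + 112 - 252\right)\right) = 211533 + \frac{1}{2} \cdot 3 \left(323 - -161\right) = 211533 + \frac{1}{2} \cdot 3 \left(323 + 161\right) = 211533 + \frac{1}{2} \cdot 3 \cdot 484 = 211533 + 726 = 212259$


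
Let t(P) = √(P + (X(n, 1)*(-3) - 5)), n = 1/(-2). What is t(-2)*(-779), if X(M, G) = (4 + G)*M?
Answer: -779*√2/2 ≈ -550.84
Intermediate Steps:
n = -½ ≈ -0.50000
X(M, G) = M*(4 + G)
t(P) = √(5/2 + P) (t(P) = √(P + (-(4 + 1)/2*(-3) - 5)) = √(P + (-½*5*(-3) - 5)) = √(P + (-5/2*(-3) - 5)) = √(P + (15/2 - 5)) = √(P + 5/2) = √(5/2 + P))
t(-2)*(-779) = (√(10 + 4*(-2))/2)*(-779) = (√(10 - 8)/2)*(-779) = (√2/2)*(-779) = -779*√2/2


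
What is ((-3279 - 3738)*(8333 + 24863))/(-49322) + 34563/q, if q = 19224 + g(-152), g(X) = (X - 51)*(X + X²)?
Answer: 540415164863169/114427829152 ≈ 4722.8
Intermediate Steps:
g(X) = (-51 + X)*(X + X²)
q = -4640032 (q = 19224 - 152*(-51 + (-152)² - 50*(-152)) = 19224 - 152*(-51 + 23104 + 7600) = 19224 - 152*30653 = 19224 - 4659256 = -4640032)
((-3279 - 3738)*(8333 + 24863))/(-49322) + 34563/q = ((-3279 - 3738)*(8333 + 24863))/(-49322) + 34563/(-4640032) = -7017*33196*(-1/49322) + 34563*(-1/4640032) = -232936332*(-1/49322) - 34563/4640032 = 116468166/24661 - 34563/4640032 = 540415164863169/114427829152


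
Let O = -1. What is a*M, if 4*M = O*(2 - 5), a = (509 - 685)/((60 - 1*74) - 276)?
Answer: 66/145 ≈ 0.45517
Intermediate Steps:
a = 88/145 (a = -176/((60 - 74) - 276) = -176/(-14 - 276) = -176/(-290) = -176*(-1/290) = 88/145 ≈ 0.60690)
M = ¾ (M = (-(2 - 5))/4 = (-1*(-3))/4 = (¼)*3 = ¾ ≈ 0.75000)
a*M = (88/145)*(¾) = 66/145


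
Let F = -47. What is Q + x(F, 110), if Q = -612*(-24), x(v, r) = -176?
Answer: 14512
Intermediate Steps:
Q = 14688
Q + x(F, 110) = 14688 - 176 = 14512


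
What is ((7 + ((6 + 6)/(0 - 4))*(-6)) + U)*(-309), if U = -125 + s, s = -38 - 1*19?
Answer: 48513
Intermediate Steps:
s = -57 (s = -38 - 19 = -57)
U = -182 (U = -125 - 57 = -182)
((7 + ((6 + 6)/(0 - 4))*(-6)) + U)*(-309) = ((7 + ((6 + 6)/(0 - 4))*(-6)) - 182)*(-309) = ((7 + (12/(-4))*(-6)) - 182)*(-309) = ((7 + (12*(-¼))*(-6)) - 182)*(-309) = ((7 - 3*(-6)) - 182)*(-309) = ((7 + 18) - 182)*(-309) = (25 - 182)*(-309) = -157*(-309) = 48513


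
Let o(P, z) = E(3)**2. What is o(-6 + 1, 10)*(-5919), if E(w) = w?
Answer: -53271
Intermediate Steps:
o(P, z) = 9 (o(P, z) = 3**2 = 9)
o(-6 + 1, 10)*(-5919) = 9*(-5919) = -53271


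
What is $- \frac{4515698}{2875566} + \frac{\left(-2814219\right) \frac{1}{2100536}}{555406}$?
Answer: $- \frac{2634124254058224461}{1677389964857225328} \approx -1.5704$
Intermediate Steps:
$- \frac{4515698}{2875566} + \frac{\left(-2814219\right) \frac{1}{2100536}}{555406} = \left(-4515698\right) \frac{1}{2875566} + \left(-2814219\right) \frac{1}{2100536} \cdot \frac{1}{555406} = - \frac{2257849}{1437783} - \frac{2814219}{1166650297616} = - \frac{2634124254058224461}{1677389964857225328}$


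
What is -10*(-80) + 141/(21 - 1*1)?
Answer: 16141/20 ≈ 807.05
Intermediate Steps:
-10*(-80) + 141/(21 - 1*1) = 800 + 141/(21 - 1) = 800 + 141/20 = 16141/20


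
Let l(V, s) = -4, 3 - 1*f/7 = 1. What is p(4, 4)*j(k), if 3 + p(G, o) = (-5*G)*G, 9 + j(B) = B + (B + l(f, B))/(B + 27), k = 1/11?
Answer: 2463191/3278 ≈ 751.43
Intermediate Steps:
f = 14 (f = 21 - 7*1 = 21 - 7 = 14)
k = 1/11 ≈ 0.090909
j(B) = -9 + B + (-4 + B)/(27 + B) (j(B) = -9 + (B + (B - 4)/(B + 27)) = -9 + (B + (-4 + B)/(27 + B)) = -9 + B + (-4 + B)/(27 + B))
p(G, o) = -3 - 5*G² (p(G, o) = -3 + (-5*G)*G = -3 - 5*G²)
p(4, 4)*j(k) = (-3 - 5*4²)*((-247 + (1/11)² + 19*(1/11))/(27 + 1/11)) = (-3 - 5*16)*((-247 + 1/121 + 19/11)/(298/11)) = (-3 - 80)*((11/298)*(-29677/121)) = -83*(-29677/3278) = 2463191/3278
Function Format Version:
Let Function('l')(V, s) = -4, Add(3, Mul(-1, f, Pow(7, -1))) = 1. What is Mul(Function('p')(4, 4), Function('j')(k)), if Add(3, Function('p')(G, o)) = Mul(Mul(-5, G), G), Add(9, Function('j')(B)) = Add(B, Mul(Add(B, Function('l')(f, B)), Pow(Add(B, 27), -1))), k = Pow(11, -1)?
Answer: Rational(2463191, 3278) ≈ 751.43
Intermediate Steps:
f = 14 (f = Add(21, Mul(-7, 1)) = Add(21, -7) = 14)
k = Rational(1, 11) ≈ 0.090909
Function('j')(B) = Add(-9, B, Mul(Pow(Add(27, B), -1), Add(-4, B))) (Function('j')(B) = Add(-9, Add(B, Mul(Add(B, -4), Pow(Add(B, 27), -1)))) = Add(-9, Add(B, Mul(Add(-4, B), Pow(Add(27, B), -1)))) = Add(-9, Add(B, Mul(Pow(Add(27, B), -1), Add(-4, B)))) = Add(-9, B, Mul(Pow(Add(27, B), -1), Add(-4, B))))
Function('p')(G, o) = Add(-3, Mul(-5, Pow(G, 2))) (Function('p')(G, o) = Add(-3, Mul(Mul(-5, G), G)) = Add(-3, Mul(-5, Pow(G, 2))))
Mul(Function('p')(4, 4), Function('j')(k)) = Mul(Add(-3, Mul(-5, Pow(4, 2))), Mul(Pow(Add(27, Rational(1, 11)), -1), Add(-247, Pow(Rational(1, 11), 2), Mul(19, Rational(1, 11))))) = Mul(Add(-3, Mul(-5, 16)), Mul(Pow(Rational(298, 11), -1), Add(-247, Rational(1, 121), Rational(19, 11)))) = Mul(Add(-3, -80), Mul(Rational(11, 298), Rational(-29677, 121))) = Mul(-83, Rational(-29677, 3278)) = Rational(2463191, 3278)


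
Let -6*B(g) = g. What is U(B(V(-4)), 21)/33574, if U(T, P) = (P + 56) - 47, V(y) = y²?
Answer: 15/16787 ≈ 0.00089355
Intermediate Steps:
B(g) = -g/6
U(T, P) = 9 + P (U(T, P) = (56 + P) - 47 = 9 + P)
U(B(V(-4)), 21)/33574 = (9 + 21)/33574 = 30*(1/33574) = 15/16787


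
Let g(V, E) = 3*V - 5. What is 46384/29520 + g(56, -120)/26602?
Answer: 77419933/49080690 ≈ 1.5774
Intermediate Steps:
g(V, E) = -5 + 3*V
46384/29520 + g(56, -120)/26602 = 46384/29520 + (-5 + 3*56)/26602 = 46384*(1/29520) + (-5 + 168)*(1/26602) = 2899/1845 + 163*(1/26602) = 2899/1845 + 163/26602 = 77419933/49080690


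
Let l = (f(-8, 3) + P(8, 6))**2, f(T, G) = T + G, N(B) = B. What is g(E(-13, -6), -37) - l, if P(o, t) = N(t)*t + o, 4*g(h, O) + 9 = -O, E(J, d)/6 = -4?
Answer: -1514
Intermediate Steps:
E(J, d) = -24 (E(J, d) = 6*(-4) = -24)
g(h, O) = -9/4 - O/4 (g(h, O) = -9/4 + (-O)/4 = -9/4 - O/4)
f(T, G) = G + T
P(o, t) = o + t**2 (P(o, t) = t*t + o = t**2 + o = o + t**2)
l = 1521 (l = ((3 - 8) + (8 + 6**2))**2 = (-5 + (8 + 36))**2 = (-5 + 44)**2 = 39**2 = 1521)
g(E(-13, -6), -37) - l = (-9/4 - 1/4*(-37)) - 1*1521 = (-9/4 + 37/4) - 1521 = 7 - 1521 = -1514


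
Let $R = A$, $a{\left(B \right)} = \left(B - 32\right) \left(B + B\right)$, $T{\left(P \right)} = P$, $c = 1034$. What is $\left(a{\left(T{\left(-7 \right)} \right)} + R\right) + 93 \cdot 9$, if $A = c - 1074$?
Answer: $1343$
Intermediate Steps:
$A = -40$ ($A = 1034 - 1074 = -40$)
$a{\left(B \right)} = 2 B \left(-32 + B\right)$ ($a{\left(B \right)} = \left(-32 + B\right) 2 B = 2 B \left(-32 + B\right)$)
$R = -40$
$\left(a{\left(T{\left(-7 \right)} \right)} + R\right) + 93 \cdot 9 = \left(2 \left(-7\right) \left(-32 - 7\right) - 40\right) + 93 \cdot 9 = \left(2 \left(-7\right) \left(-39\right) - 40\right) + 837 = \left(546 - 40\right) + 837 = 506 + 837 = 1343$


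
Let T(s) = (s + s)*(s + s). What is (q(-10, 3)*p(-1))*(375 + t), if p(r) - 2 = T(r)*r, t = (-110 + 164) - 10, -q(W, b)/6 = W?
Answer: -50280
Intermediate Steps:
q(W, b) = -6*W
T(s) = 4*s² (T(s) = (2*s)*(2*s) = 4*s²)
t = 44 (t = 54 - 10 = 44)
p(r) = 2 + 4*r³ (p(r) = 2 + (4*r²)*r = 2 + 4*r³)
(q(-10, 3)*p(-1))*(375 + t) = ((-6*(-10))*(2 + 4*(-1)³))*(375 + 44) = (60*(2 + 4*(-1)))*419 = (60*(2 - 4))*419 = (60*(-2))*419 = -120*419 = -50280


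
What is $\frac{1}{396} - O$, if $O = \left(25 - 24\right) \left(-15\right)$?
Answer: $\frac{5941}{396} \approx 15.003$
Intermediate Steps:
$O = -15$ ($O = 1 \left(-15\right) = -15$)
$\frac{1}{396} - O = \frac{1}{396} - -15 = \frac{1}{396} + 15 = \frac{5941}{396}$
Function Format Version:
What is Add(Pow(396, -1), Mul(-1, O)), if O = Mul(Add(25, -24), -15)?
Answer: Rational(5941, 396) ≈ 15.003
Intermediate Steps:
O = -15 (O = Mul(1, -15) = -15)
Add(Pow(396, -1), Mul(-1, O)) = Add(Pow(396, -1), Mul(-1, -15)) = Add(Rational(1, 396), 15) = Rational(5941, 396)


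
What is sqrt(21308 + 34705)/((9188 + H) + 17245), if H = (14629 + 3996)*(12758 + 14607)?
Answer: sqrt(56013)/509699558 ≈ 4.6433e-7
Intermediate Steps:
H = 509673125 (H = 18625*27365 = 509673125)
sqrt(21308 + 34705)/((9188 + H) + 17245) = sqrt(21308 + 34705)/((9188 + 509673125) + 17245) = sqrt(56013)/(509682313 + 17245) = sqrt(56013)/509699558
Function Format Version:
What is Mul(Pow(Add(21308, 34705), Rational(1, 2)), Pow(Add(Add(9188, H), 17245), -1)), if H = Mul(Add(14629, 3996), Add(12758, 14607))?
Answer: Mul(Rational(1, 509699558), Pow(56013, Rational(1, 2))) ≈ 4.6433e-7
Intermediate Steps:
H = 509673125 (H = Mul(18625, 27365) = 509673125)
Mul(Pow(Add(21308, 34705), Rational(1, 2)), Pow(Add(Add(9188, H), 17245), -1)) = Mul(Pow(Add(21308, 34705), Rational(1, 2)), Pow(Add(Add(9188, 509673125), 17245), -1)) = Mul(Pow(56013, Rational(1, 2)), Pow(Add(509682313, 17245), -1)) = Mul(Pow(56013, Rational(1, 2)), Pow(509699558, -1)) = Mul(Pow(56013, Rational(1, 2)), Rational(1, 509699558)) = Mul(Rational(1, 509699558), Pow(56013, Rational(1, 2)))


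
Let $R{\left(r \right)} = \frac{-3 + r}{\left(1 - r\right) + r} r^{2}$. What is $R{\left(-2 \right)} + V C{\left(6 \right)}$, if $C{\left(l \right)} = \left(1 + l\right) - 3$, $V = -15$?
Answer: $-80$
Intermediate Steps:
$C{\left(l \right)} = -2 + l$
$R{\left(r \right)} = r^{2} \left(-3 + r\right)$ ($R{\left(r \right)} = \frac{-3 + r}{1} r^{2} = \left(-3 + r\right) 1 r^{2} = \left(-3 + r\right) r^{2} = r^{2} \left(-3 + r\right)$)
$R{\left(-2 \right)} + V C{\left(6 \right)} = \left(-2\right)^{2} \left(-3 - 2\right) - 15 \left(-2 + 6\right) = 4 \left(-5\right) - 60 = -20 - 60 = -80$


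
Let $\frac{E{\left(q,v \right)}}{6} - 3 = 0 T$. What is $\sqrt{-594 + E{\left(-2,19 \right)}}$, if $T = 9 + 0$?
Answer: $24 i \approx 24.0 i$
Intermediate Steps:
$T = 9$
$E{\left(q,v \right)} = 18$ ($E{\left(q,v \right)} = 18 + 6 \cdot 0 \cdot 9 = 18 + 6 \cdot 0 = 18 + 0 = 18$)
$\sqrt{-594 + E{\left(-2,19 \right)}} = \sqrt{-594 + 18} = \sqrt{-576} = 24 i$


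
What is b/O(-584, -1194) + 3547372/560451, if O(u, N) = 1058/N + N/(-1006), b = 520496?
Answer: 43799479926554660/25310527611 ≈ 1.7305e+6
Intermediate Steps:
O(u, N) = 1058/N - N/1006 (O(u, N) = 1058/N + N*(-1/1006) = 1058/N - N/1006)
b/O(-584, -1194) + 3547372/560451 = 520496/(1058/(-1194) - 1/1006*(-1194)) + 3547372/560451 = 520496/(1058*(-1/1194) + 597/503) + 3547372*(1/560451) = 520496/(-529/597 + 597/503) + 3547372/560451 = 520496/(90322/300291) + 3547372/560451 = 520496*(300291/90322) + 3547372/560451 = 78150132168/45161 + 3547372/560451 = 43799479926554660/25310527611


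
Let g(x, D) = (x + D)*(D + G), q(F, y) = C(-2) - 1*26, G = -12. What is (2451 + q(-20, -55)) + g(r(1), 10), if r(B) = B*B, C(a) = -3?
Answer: 2400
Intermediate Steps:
q(F, y) = -29 (q(F, y) = -3 - 1*26 = -3 - 26 = -29)
r(B) = B²
g(x, D) = (-12 + D)*(D + x) (g(x, D) = (x + D)*(D - 12) = (D + x)*(-12 + D) = (-12 + D)*(D + x))
(2451 + q(-20, -55)) + g(r(1), 10) = (2451 - 29) + (10² - 12*10 - 12*1² + 10*1²) = 2422 + (100 - 120 - 12*1 + 10*1) = 2422 + (100 - 120 - 12 + 10) = 2422 - 22 = 2400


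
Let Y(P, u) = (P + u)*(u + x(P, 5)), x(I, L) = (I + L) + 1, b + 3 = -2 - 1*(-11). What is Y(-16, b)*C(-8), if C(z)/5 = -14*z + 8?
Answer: 24000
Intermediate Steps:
C(z) = 40 - 70*z (C(z) = 5*(-14*z + 8) = 5*(8 - 14*z) = 40 - 70*z)
b = 6 (b = -3 + (-2 - 1*(-11)) = -3 + (-2 + 11) = -3 + 9 = 6)
x(I, L) = 1 + I + L
Y(P, u) = (P + u)*(6 + P + u) (Y(P, u) = (P + u)*(u + (1 + P + 5)) = (P + u)*(u + (6 + P)) = (P + u)*(6 + P + u))
Y(-16, b)*C(-8) = (6² - 16*6 - 16*(6 - 16) + 6*(6 - 16))*(40 - 70*(-8)) = (36 - 96 - 16*(-10) + 6*(-10))*(40 + 560) = (36 - 96 + 160 - 60)*600 = 40*600 = 24000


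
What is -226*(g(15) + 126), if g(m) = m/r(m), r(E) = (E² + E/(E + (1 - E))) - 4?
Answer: -3361863/118 ≈ -28490.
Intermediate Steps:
r(E) = -4 + E + E² (r(E) = (E² + E/1) - 4 = (E² + 1*E) - 4 = (E² + E) - 4 = (E + E²) - 4 = -4 + E + E²)
g(m) = m/(-4 + m + m²)
-226*(g(15) + 126) = -226*(15/(-4 + 15 + 15²) + 126) = -226*(15/(-4 + 15 + 225) + 126) = -226*(15/236 + 126) = -226*29751/236 = -3361863/118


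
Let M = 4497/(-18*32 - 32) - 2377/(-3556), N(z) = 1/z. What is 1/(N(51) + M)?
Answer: -27566112/184922467 ≈ -0.14907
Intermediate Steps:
M = -3636529/540512 (M = 4497/(-576 - 32) - 2377*(-1/3556) = 4497/(-608) + 2377/3556 = 4497*(-1/608) + 2377/3556 = -4497/608 + 2377/3556 = -3636529/540512 ≈ -6.7279)
1/(N(51) + M) = 1/(1/51 - 3636529/540512) = 1/(-184922467/27566112) = -27566112/184922467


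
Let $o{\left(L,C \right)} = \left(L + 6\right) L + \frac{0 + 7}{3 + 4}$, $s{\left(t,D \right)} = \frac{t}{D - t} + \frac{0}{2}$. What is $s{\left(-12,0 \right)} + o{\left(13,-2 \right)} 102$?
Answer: $25295$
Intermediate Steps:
$s{\left(t,D \right)} = \frac{t}{D - t}$ ($s{\left(t,D \right)} = \frac{t}{D - t} + 0 \cdot \frac{1}{2} = \frac{t}{D - t} + 0 = \frac{t}{D - t}$)
$o{\left(L,C \right)} = 1 + L \left(6 + L\right)$ ($o{\left(L,C \right)} = \left(6 + L\right) L + \frac{7}{7} = L \left(6 + L\right) + 7 \cdot \frac{1}{7} = L \left(6 + L\right) + 1 = 1 + L \left(6 + L\right)$)
$s{\left(-12,0 \right)} + o{\left(13,-2 \right)} 102 = - \frac{12}{0 - -12} + \left(1 + 13^{2} + 6 \cdot 13\right) 102 = - \frac{12}{0 + 12} + \left(1 + 169 + 78\right) 102 = - \frac{12}{12} + 248 \cdot 102 = \left(-12\right) \frac{1}{12} + 25296 = -1 + 25296 = 25295$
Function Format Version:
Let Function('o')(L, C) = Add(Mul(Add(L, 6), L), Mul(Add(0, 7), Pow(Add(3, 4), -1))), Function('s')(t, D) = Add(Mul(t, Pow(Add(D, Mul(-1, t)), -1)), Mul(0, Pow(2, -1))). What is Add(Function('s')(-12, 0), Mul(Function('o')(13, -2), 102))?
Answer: 25295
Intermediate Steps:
Function('s')(t, D) = Mul(t, Pow(Add(D, Mul(-1, t)), -1)) (Function('s')(t, D) = Add(Mul(t, Pow(Add(D, Mul(-1, t)), -1)), Mul(0, Rational(1, 2))) = Add(Mul(t, Pow(Add(D, Mul(-1, t)), -1)), 0) = Mul(t, Pow(Add(D, Mul(-1, t)), -1)))
Function('o')(L, C) = Add(1, Mul(L, Add(6, L))) (Function('o')(L, C) = Add(Mul(Add(6, L), L), Mul(7, Pow(7, -1))) = Add(Mul(L, Add(6, L)), Mul(7, Rational(1, 7))) = Add(Mul(L, Add(6, L)), 1) = Add(1, Mul(L, Add(6, L))))
Add(Function('s')(-12, 0), Mul(Function('o')(13, -2), 102)) = Add(Mul(-12, Pow(Add(0, Mul(-1, -12)), -1)), Mul(Add(1, Pow(13, 2), Mul(6, 13)), 102)) = Add(Mul(-12, Pow(Add(0, 12), -1)), Mul(Add(1, 169, 78), 102)) = Add(Mul(-12, Pow(12, -1)), Mul(248, 102)) = Add(Mul(-12, Rational(1, 12)), 25296) = Add(-1, 25296) = 25295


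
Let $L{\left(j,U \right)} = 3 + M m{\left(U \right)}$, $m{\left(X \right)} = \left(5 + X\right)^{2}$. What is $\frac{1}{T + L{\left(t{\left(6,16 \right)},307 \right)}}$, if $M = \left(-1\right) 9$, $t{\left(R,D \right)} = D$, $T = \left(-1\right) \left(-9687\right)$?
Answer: $- \frac{1}{866406} \approx -1.1542 \cdot 10^{-6}$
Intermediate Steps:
$T = 9687$
$M = -9$
$L{\left(j,U \right)} = 3 - 9 \left(5 + U\right)^{2}$
$\frac{1}{T + L{\left(t{\left(6,16 \right)},307 \right)}} = \frac{1}{9687 + \left(3 - 9 \left(5 + 307\right)^{2}\right)} = \frac{1}{9687 + \left(3 - 9 \cdot 312^{2}\right)} = \frac{1}{9687 + \left(3 - 876096\right)} = \frac{1}{9687 - 876093} = \frac{1}{-866406} = - \frac{1}{866406}$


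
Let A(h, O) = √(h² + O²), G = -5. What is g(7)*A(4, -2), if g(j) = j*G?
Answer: -70*√5 ≈ -156.52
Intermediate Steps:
g(j) = -5*j (g(j) = j*(-5) = -5*j)
A(h, O) = √(O² + h²)
g(7)*A(4, -2) = (-5*7)*√((-2)² + 4²) = -35*√(4 + 16) = -70*√5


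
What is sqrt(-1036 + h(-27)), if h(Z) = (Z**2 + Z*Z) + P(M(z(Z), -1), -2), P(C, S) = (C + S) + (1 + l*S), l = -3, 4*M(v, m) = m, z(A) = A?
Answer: sqrt(1707)/2 ≈ 20.658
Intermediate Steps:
M(v, m) = m/4
P(C, S) = 1 + C - 2*S (P(C, S) = (C + S) + (1 - 3*S) = 1 + C - 2*S)
h(Z) = 19/4 + 2*Z**2 (h(Z) = (Z**2 + Z*Z) + (1 + (1/4)*(-1) - 2*(-2)) = (Z**2 + Z**2) + (1 - 1/4 + 4) = 2*Z**2 + 19/4 = 19/4 + 2*Z**2)
sqrt(-1036 + h(-27)) = sqrt(-1036 + (19/4 + 2*(-27)**2)) = sqrt(-1036 + (19/4 + 2*729)) = sqrt(-1036 + (19/4 + 1458)) = sqrt(-1036 + 5851/4) = sqrt(1707/4) = sqrt(1707)/2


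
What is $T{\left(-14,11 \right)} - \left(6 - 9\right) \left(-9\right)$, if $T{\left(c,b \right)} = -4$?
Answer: $-31$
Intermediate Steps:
$T{\left(-14,11 \right)} - \left(6 - 9\right) \left(-9\right) = -4 - \left(6 - 9\right) \left(-9\right) = -4 - \left(-3\right) \left(-9\right) = -4 - 27 = -31$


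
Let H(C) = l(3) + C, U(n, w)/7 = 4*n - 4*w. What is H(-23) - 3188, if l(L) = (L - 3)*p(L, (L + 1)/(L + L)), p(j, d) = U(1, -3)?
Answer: -3211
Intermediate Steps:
U(n, w) = -28*w + 28*n (U(n, w) = 7*(4*n - 4*w) = 7*(-4*w + 4*n) = -28*w + 28*n)
p(j, d) = 112 (p(j, d) = -28*(-3) + 28*1 = 84 + 28 = 112)
l(L) = -336 + 112*L (l(L) = (L - 3)*112 = (-3 + L)*112 = -336 + 112*L)
H(C) = C (H(C) = (-336 + 112*3) + C = (-336 + 336) + C = 0 + C = C)
H(-23) - 3188 = -23 - 3188 = -3211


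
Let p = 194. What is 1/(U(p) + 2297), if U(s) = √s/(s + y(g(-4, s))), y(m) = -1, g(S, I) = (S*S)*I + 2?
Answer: 85560953/196533508847 - 193*√194/196533508847 ≈ 0.00043534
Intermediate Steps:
g(S, I) = 2 + I*S² (g(S, I) = S²*I + 2 = I*S² + 2 = 2 + I*S²)
U(s) = √s/(-1 + s) (U(s) = √s/(s - 1) = √s/(-1 + s))
1/(U(p) + 2297) = 1/(√194/(-1 + 194) + 2297) = 1/(√194/193 + 2297) = 1/(2297 + √194/193)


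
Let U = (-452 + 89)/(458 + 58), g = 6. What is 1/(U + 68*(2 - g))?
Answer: -172/46905 ≈ -0.0036670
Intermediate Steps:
U = -121/172 (U = -363/516 = -363*1/516 = -121/172 ≈ -0.70349)
1/(U + 68*(2 - g)) = 1/(-121/172 + 68*(2 - 1*6)) = 1/(-121/172 + 68*(2 - 6)) = 1/(-121/172 + 68*(-4)) = 1/(-121/172 - 272) = 1/(-46905/172) = -172/46905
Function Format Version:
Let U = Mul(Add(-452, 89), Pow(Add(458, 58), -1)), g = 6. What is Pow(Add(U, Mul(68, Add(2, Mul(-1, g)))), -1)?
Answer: Rational(-172, 46905) ≈ -0.0036670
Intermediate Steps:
U = Rational(-121, 172) (U = Mul(-363, Pow(516, -1)) = Mul(-363, Rational(1, 516)) = Rational(-121, 172) ≈ -0.70349)
Pow(Add(U, Mul(68, Add(2, Mul(-1, g)))), -1) = Pow(Add(Rational(-121, 172), Mul(68, Add(2, Mul(-1, 6)))), -1) = Pow(Add(Rational(-121, 172), Mul(68, Add(2, -6))), -1) = Pow(Add(Rational(-121, 172), Mul(68, -4)), -1) = Pow(Add(Rational(-121, 172), -272), -1) = Pow(Rational(-46905, 172), -1) = Rational(-172, 46905)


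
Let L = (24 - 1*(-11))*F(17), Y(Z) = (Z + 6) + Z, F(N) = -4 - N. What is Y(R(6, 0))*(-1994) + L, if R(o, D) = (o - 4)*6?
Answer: -60555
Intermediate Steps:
R(o, D) = -24 + 6*o (R(o, D) = (-4 + o)*6 = -24 + 6*o)
Y(Z) = 6 + 2*Z (Y(Z) = (6 + Z) + Z = 6 + 2*Z)
L = -735 (L = (24 - 1*(-11))*(-4 - 1*17) = (24 + 11)*(-4 - 17) = 35*(-21) = -735)
Y(R(6, 0))*(-1994) + L = (6 + 2*(-24 + 6*6))*(-1994) - 735 = (6 + 2*(-24 + 36))*(-1994) - 735 = (6 + 2*12)*(-1994) - 735 = (6 + 24)*(-1994) - 735 = 30*(-1994) - 735 = -59820 - 735 = -60555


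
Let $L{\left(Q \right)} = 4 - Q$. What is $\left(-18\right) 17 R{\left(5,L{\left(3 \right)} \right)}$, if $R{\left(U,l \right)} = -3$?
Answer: $918$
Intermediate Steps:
$\left(-18\right) 17 R{\left(5,L{\left(3 \right)} \right)} = \left(-18\right) 17 \left(-3\right) = \left(-306\right) \left(-3\right) = 918$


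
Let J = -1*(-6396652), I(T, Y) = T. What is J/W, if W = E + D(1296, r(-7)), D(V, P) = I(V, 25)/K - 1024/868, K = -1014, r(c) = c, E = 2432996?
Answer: 58646104699/22306293043 ≈ 2.6291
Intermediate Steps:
D(V, P) = -256/217 - V/1014 (D(V, P) = V/(-1014) - 1024/868 = V*(-1/1014) - 1024*1/868 = -V/1014 - 256/217 = -256/217 - V/1014)
J = 6396652
W = 89225172172/36673 (W = 2432996 + (-256/217 - 1/1014*1296) = 2432996 + (-256/217 - 216/169) = 2432996 - 90136/36673 = 89225172172/36673 ≈ 2.4330e+6)
J/W = 6396652/(89225172172/36673) = 6396652*(36673/89225172172) = 58646104699/22306293043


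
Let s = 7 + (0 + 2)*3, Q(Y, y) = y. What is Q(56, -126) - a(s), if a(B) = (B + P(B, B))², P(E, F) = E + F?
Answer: -1647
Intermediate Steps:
s = 13 (s = 7 + 2*3 = 7 + 6 = 13)
a(B) = 9*B² (a(B) = (B + (B + B))² = (B + 2*B)² = (3*B)² = 9*B²)
Q(56, -126) - a(s) = -126 - 9*13² = -126 - 9*169 = -126 - 1*1521 = -126 - 1521 = -1647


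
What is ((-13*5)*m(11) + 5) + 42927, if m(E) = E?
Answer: 42217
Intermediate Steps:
((-13*5)*m(11) + 5) + 42927 = (-13*5*11 + 5) + 42927 = (-65*11 + 5) + 42927 = (-715 + 5) + 42927 = -710 + 42927 = 42217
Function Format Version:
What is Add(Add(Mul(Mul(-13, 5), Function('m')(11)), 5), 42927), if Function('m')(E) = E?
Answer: 42217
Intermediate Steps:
Add(Add(Mul(Mul(-13, 5), Function('m')(11)), 5), 42927) = Add(Add(Mul(Mul(-13, 5), 11), 5), 42927) = Add(Add(Mul(-65, 11), 5), 42927) = Add(Add(-715, 5), 42927) = Add(-710, 42927) = 42217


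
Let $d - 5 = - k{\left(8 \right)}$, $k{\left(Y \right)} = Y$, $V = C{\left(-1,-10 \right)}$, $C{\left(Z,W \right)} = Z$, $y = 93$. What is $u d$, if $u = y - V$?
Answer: $-282$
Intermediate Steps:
$V = -1$
$u = 94$ ($u = 93 - -1 = 93 + 1 = 94$)
$d = -3$ ($d = 5 - 8 = -3$)
$u d = 94 \left(-3\right) = -282$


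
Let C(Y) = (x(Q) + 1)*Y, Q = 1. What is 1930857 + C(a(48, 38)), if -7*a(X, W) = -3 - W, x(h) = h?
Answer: 13516081/7 ≈ 1.9309e+6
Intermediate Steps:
a(X, W) = 3/7 + W/7 (a(X, W) = -(-3 - W)/7 = 3/7 + W/7)
C(Y) = 2*Y (C(Y) = (1 + 1)*Y = 2*Y)
1930857 + C(a(48, 38)) = 1930857 + 2*(3/7 + (1/7)*38) = 1930857 + 2*(3/7 + 38/7) = 1930857 + 2*(41/7) = 1930857 + 82/7 = 13516081/7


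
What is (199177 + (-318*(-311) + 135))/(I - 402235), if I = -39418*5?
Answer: -59642/119865 ≈ -0.49758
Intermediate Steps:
I = -197090
(199177 + (-318*(-311) + 135))/(I - 402235) = (199177 + (-318*(-311) + 135))/(-197090 - 402235) = (199177 + (98898 + 135))/(-599325) = (199177 + 99033)*(-1/599325) = 298210*(-1/599325) = -59642/119865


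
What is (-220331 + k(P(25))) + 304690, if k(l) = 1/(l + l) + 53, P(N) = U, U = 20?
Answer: 3376481/40 ≈ 84412.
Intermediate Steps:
P(N) = 20
k(l) = 53 + 1/(2*l) (k(l) = 1/(2*l) + 53 = 53 + 1/(2*l))
(-220331 + k(P(25))) + 304690 = (-220331 + (53 + (½)/20)) + 304690 = (-220331 + (53 + (½)*(1/20))) + 304690 = (-220331 + (53 + 1/40)) + 304690 = (-220331 + 2121/40) + 304690 = -8811119/40 + 304690 = 3376481/40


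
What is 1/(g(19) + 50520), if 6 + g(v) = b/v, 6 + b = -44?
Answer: 19/959716 ≈ 1.9798e-5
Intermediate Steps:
b = -50 (b = -6 - 44 = -50)
g(v) = -6 - 50/v
1/(g(19) + 50520) = 1/((-6 - 50/19) + 50520) = 1/(-164/19 + 50520) = 1/(959716/19) = 19/959716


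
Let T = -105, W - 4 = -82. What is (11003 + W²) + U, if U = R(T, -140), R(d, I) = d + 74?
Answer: 17056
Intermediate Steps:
W = -78 (W = 4 - 82 = -78)
R(d, I) = 74 + d
U = -31 (U = 74 - 105 = -31)
(11003 + W²) + U = (11003 + (-78)²) - 31 = (11003 + 6084) - 31 = 17087 - 31 = 17056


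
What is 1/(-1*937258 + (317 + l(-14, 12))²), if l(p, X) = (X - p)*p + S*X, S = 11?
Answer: -1/930033 ≈ -1.0752e-6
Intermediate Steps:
l(p, X) = 11*X + p*(X - p) (l(p, X) = (X - p)*p + 11*X = p*(X - p) + 11*X = 11*X + p*(X - p))
1/(-1*937258 + (317 + l(-14, 12))²) = 1/(-1*937258 + (317 + (-1*(-14)² + 11*12 + 12*(-14)))²) = 1/(-937258 + (317 + (-1*196 + 132 - 168))²) = 1/(-937258 + (317 + (-196 + 132 - 168))²) = 1/(-937258 + (317 - 232)²) = 1/(-937258 + 85²) = 1/(-937258 + 7225) = 1/(-930033) = -1/930033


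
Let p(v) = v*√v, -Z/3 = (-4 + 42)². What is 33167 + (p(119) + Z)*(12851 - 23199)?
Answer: 44860703 - 1231412*√119 ≈ 3.1428e+7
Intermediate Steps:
Z = -4332 (Z = -3*(-4 + 42)² = -3*38² = -3*1444 = -4332)
p(v) = v^(3/2)
33167 + (p(119) + Z)*(12851 - 23199) = 33167 + (119^(3/2) - 4332)*(12851 - 23199) = 33167 + (119*√119 - 4332)*(-10348) = 33167 + (-4332 + 119*√119)*(-10348) = 33167 + (44827536 - 1231412*√119) = 44860703 - 1231412*√119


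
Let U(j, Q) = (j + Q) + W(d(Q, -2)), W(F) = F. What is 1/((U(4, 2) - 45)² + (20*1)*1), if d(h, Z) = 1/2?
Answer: 4/6009 ≈ 0.00066567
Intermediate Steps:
d(h, Z) = ½
U(j, Q) = ½ + Q + j (U(j, Q) = (j + Q) + ½ = (Q + j) + ½ = ½ + Q + j)
1/((U(4, 2) - 45)² + (20*1)*1) = 1/(((½ + 2 + 4) - 45)² + (20*1)*1) = 1/((13/2 - 45)² + 20*1) = 1/((-77/2)² + 20) = 1/(5929/4 + 20) = 1/(6009/4) = 4/6009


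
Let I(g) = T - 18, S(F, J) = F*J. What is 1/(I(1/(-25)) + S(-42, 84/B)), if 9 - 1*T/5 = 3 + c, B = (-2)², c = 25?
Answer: -1/995 ≈ -0.0010050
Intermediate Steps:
B = 4
T = -95 (T = 45 - 5*(3 + 25) = 45 - 5*28 = 45 - 140 = -95)
I(g) = -113 (I(g) = -95 - 18 = -113)
1/(I(1/(-25)) + S(-42, 84/B)) = 1/(-113 - 3528/4) = 1/(-113 - 42*21) = 1/(-113 - 882) = 1/(-995) = -1/995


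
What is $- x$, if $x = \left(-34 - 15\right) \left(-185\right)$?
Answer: $-9065$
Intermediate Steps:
$x = 9065$ ($x = \left(-34 - 15\right) \left(-185\right) = \left(-49\right) \left(-185\right) = 9065$)
$- x = \left(-1\right) 9065 = -9065$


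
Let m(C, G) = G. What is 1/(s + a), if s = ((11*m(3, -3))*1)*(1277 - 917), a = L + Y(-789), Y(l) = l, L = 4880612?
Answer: 1/4867943 ≈ 2.0543e-7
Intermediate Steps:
a = 4879823 (a = 4880612 - 789 = 4879823)
s = -11880 (s = ((11*(-3))*1)*(1277 - 917) = -33*1*360 = -33*360 = -11880)
1/(s + a) = 1/(-11880 + 4879823) = 1/4867943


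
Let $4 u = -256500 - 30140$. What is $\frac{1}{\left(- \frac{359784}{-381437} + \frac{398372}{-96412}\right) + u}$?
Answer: $- \frac{9193776011}{658855305529649} \approx -1.3954 \cdot 10^{-5}$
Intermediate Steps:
$u = -71660$ ($u = \frac{-256500 - 30140}{4} = \frac{1}{4} \left(-286640\right) = -71660$)
$\frac{1}{\left(- \frac{359784}{-381437} + \frac{398372}{-96412}\right) + u} = \frac{1}{\left(- \frac{359784}{-381437} + \frac{398372}{-96412}\right) - 71660} = \frac{1}{\left(\left(-359784\right) \left(- \frac{1}{381437}\right) + 398372 \left(- \frac{1}{96412}\right)\right) - 71660} = \frac{1}{\left(\frac{359784}{381437} - \frac{99593}{24103}\right) - 71660} = \frac{1}{- \frac{29316581389}{9193776011} - 71660} = \frac{1}{- \frac{658855305529649}{9193776011}} = - \frac{9193776011}{658855305529649}$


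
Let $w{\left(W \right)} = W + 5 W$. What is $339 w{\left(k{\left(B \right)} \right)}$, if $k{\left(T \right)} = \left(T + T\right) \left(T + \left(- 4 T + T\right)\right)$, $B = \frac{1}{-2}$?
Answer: $-2034$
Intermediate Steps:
$B = - \frac{1}{2} \approx -0.5$
$k{\left(T \right)} = - 4 T^{2}$ ($k{\left(T \right)} = 2 T \left(T - 3 T\right) = 2 T \left(- 2 T\right) = - 4 T^{2}$)
$w{\left(W \right)} = 6 W$
$339 w{\left(k{\left(B \right)} \right)} = 339 \cdot 6 \left(- 4 \left(- \frac{1}{2}\right)^{2}\right) = 339 \cdot 6 \left(\left(-4\right) \frac{1}{4}\right) = 339 \cdot 6 \left(-1\right) = 339 \left(-6\right) = -2034$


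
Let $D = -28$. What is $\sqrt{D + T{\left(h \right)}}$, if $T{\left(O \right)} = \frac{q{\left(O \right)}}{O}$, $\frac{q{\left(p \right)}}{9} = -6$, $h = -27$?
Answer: $i \sqrt{26} \approx 5.099 i$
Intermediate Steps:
$q{\left(p \right)} = -54$ ($q{\left(p \right)} = 9 \left(-6\right) = -54$)
$T{\left(O \right)} = - \frac{54}{O}$
$\sqrt{D + T{\left(h \right)}} = \sqrt{-28 - \frac{54}{-27}} = \sqrt{-28 - -2} = \sqrt{-28 + 2} = \sqrt{-26} = i \sqrt{26}$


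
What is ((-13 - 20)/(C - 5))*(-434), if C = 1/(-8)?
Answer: -114576/41 ≈ -2794.5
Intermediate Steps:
C = -⅛ (C = 1*(-⅛) = -⅛ ≈ -0.12500)
((-13 - 20)/(C - 5))*(-434) = ((-13 - 20)/(-⅛ - 5))*(-434) = -33/(-41/8)*(-434) = -33*(-8/41)*(-434) = (264/41)*(-434) = -114576/41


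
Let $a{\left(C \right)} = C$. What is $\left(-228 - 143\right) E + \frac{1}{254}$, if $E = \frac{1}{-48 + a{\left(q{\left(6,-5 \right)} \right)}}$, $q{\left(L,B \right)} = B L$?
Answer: $\frac{23578}{4953} \approx 4.7603$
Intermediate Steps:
$E = - \frac{1}{78}$ ($E = \frac{1}{-48 - 30} = \frac{1}{-78} = - \frac{1}{78} \approx -0.012821$)
$\left(-228 - 143\right) E + \frac{1}{254} = \left(-228 - 143\right) \left(- \frac{1}{78}\right) + \frac{1}{254} = \left(-371\right) \left(- \frac{1}{78}\right) + \frac{1}{254} = \frac{371}{78} + \frac{1}{254} = \frac{23578}{4953}$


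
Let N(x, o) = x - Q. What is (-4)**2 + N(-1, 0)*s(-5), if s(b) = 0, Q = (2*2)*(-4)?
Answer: 16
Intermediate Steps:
Q = -16 (Q = 4*(-4) = -16)
N(x, o) = 16 + x (N(x, o) = x - 1*(-16) = x + 16 = 16 + x)
(-4)**2 + N(-1, 0)*s(-5) = (-4)**2 + (16 - 1)*0 = 16 + 15*0 = 16 + 0 = 16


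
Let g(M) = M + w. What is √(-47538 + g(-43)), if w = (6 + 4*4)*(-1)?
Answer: I*√47603 ≈ 218.18*I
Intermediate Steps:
w = -22 (w = (6 + 16)*(-1) = 22*(-1) = -22)
g(M) = -22 + M (g(M) = M - 22 = -22 + M)
√(-47538 + g(-43)) = √(-47538 + (-22 - 43)) = √(-47538 - 65) = √(-47603) = I*√47603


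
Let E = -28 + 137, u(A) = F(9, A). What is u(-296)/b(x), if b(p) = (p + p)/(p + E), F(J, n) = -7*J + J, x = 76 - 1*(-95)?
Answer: -840/19 ≈ -44.211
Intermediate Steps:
x = 171 (x = 76 + 95 = 171)
F(J, n) = -6*J
u(A) = -54 (u(A) = -6*9 = -54)
E = 109
b(p) = 2*p/(109 + p) (b(p) = (p + p)/(p + 109) = (2*p)/(109 + p) = 2*p/(109 + p))
u(-296)/b(x) = -54/(2*171/(109 + 171)) = -54/(2*171/280) = -54/(2*171*(1/280)) = -54/171/140 = -54*140/171 = -840/19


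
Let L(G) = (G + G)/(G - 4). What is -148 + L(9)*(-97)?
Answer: -2486/5 ≈ -497.20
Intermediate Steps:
L(G) = 2*G/(-4 + G) (L(G) = (2*G)/(-4 + G) = 2*G/(-4 + G))
-148 + L(9)*(-97) = -148 + (2*9/(-4 + 9))*(-97) = -148 + (2*9/5)*(-97) = -148 + (2*9*(⅕))*(-97) = -148 + (18/5)*(-97) = -148 - 1746/5 = -2486/5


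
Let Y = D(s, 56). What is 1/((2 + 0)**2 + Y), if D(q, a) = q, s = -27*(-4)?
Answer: 1/112 ≈ 0.0089286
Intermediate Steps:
s = 108
Y = 108
1/((2 + 0)**2 + Y) = 1/((2 + 0)**2 + 108) = 1/(2**2 + 108) = 1/(4 + 108) = 1/112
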